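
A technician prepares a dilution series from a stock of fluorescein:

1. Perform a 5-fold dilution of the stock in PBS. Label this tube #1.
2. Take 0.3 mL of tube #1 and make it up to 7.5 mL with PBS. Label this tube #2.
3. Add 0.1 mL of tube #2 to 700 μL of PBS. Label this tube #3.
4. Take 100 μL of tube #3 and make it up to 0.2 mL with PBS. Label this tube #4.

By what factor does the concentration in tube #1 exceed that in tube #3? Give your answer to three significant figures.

200

Step 1: 5-fold → factor 5
Step 2: 0.3 mL brought to 7.5 mL → factor 7.5/0.3 = 25
Step 3: 0.1 mL + 700 μL = 0.8 mL total → factor 0.8/0.1 = 8
Dilution factor to tube #1 = 5; to tube #3 = 1000
[tube #1]/[tube #3] = (factor to tube #3)/(factor to tube #1) = 1000/5 = 200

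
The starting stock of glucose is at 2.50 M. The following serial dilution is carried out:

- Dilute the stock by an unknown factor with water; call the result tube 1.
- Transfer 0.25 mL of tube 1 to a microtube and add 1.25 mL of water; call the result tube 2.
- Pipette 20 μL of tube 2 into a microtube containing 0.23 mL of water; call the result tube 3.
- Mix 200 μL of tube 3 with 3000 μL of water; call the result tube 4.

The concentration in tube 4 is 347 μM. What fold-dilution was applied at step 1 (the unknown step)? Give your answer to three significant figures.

6.00-fold

Step 1: unknown factor x
Step 2: 0.25 mL + 1.25 mL = 1.5 mL total → factor 1.5/0.25 = 6
Step 3: 20 μL + 0.23 mL = 250 μL total → factor 250/20 = 12.5
Step 4: 200 μL + 3000 μL = 3200 μL total → factor 3200/200 = 16
Product of known-step factors = 1200
Overall factor = 2.50 M / (347 μM) = 7204.6
x = 7204.6 / 1200 = 6.00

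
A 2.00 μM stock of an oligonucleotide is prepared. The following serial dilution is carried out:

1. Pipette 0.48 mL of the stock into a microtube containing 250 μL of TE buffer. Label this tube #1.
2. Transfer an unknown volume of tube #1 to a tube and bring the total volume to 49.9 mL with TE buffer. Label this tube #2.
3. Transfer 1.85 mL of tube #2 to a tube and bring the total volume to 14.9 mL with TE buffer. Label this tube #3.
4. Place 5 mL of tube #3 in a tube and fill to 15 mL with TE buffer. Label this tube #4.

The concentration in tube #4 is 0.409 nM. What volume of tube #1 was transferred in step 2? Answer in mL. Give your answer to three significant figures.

Step 1: 0.48 mL + 250 μL = 0.73 mL total → factor 0.73/0.48 = 1.5208
Step 2: v brought to 49.9 mL → factor = 49.9 mL/v
Step 3: 1.85 mL brought to 14.9 mL → factor 14.9/1.85 = 8.0541
Step 4: 5 mL brought to 15 mL → factor 15/5 = 3
Product of known-step factors = 36.747
Overall factor = 2.00 μM / (0.409 nM) = 4890
Step-2 factor = 4890 / 36.747 = 133.07
v = 49.9 mL / 133.07 = 0.375 mL

0.375 mL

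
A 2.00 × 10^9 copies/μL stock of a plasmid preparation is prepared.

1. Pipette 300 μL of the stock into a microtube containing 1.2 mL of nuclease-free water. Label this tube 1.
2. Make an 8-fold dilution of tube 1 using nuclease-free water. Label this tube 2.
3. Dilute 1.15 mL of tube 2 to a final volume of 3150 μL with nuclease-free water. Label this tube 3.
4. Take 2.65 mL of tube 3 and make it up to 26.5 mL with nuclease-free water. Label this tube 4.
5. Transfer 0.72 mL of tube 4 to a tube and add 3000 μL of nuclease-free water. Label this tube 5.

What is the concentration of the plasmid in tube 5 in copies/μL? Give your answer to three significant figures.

Step 1: 300 μL + 1.2 mL = 1500 μL total → factor 1500/300 = 5
Step 2: 8-fold → factor 8
Step 3: 1.15 mL brought to 3150 μL → factor 3.15/1.15 = 2.7391
Step 4: 2.65 mL brought to 26.5 mL → factor 26.5/2.65 = 10
Step 5: 0.72 mL + 3000 μL = 3.72 mL total → factor 3.72/0.72 = 5.1667
Overall dilution factor = 5 × 8 × 2.7391 × 10 × 5.1667 = 5660.9
Final = 2.00 × 10^9 copies/μL / 5660.9 = 3.53 × 10^5 copies/μL

3.53 × 10^5 copies/μL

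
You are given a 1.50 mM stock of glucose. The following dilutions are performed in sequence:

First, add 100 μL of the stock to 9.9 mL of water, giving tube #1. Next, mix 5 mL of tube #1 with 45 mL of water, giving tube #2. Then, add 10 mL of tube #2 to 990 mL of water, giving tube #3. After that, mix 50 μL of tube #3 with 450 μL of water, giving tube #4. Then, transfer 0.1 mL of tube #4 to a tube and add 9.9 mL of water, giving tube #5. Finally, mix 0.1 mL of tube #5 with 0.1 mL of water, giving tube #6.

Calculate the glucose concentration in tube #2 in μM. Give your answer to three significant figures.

1.50 μM

Step 1: 100 μL + 9.9 mL = 10000 μL total → factor 10000/100 = 100
Step 2: 5 mL + 45 mL = 50 mL total → factor 50/5 = 10
Dilution factor through tube #2 = 100 × 10 = 1000
[tube #2] = 1.50 mM / 1000 = 0.001500 mM = 1.50 μM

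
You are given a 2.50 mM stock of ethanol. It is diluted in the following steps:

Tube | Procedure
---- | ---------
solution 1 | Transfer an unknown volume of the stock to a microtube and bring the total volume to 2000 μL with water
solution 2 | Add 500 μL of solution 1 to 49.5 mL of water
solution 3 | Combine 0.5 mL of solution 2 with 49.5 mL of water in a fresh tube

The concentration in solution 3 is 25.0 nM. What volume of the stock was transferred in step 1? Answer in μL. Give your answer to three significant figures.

Step 1: v brought to 2000 μL → factor = 2000 μL/v
Step 2: 500 μL + 49.5 mL = 50000 μL total → factor 50000/500 = 100
Step 3: 0.5 mL + 49.5 mL = 50 mL total → factor 50/0.5 = 100
Product of known-step factors = 10000
Overall factor = 2.50 mM / (25.0 nM) = 1 × 10^5
Step-1 factor = 1 × 10^5 / 10000 = 10
v = 2000 μL / 10 = 200 μL

200 μL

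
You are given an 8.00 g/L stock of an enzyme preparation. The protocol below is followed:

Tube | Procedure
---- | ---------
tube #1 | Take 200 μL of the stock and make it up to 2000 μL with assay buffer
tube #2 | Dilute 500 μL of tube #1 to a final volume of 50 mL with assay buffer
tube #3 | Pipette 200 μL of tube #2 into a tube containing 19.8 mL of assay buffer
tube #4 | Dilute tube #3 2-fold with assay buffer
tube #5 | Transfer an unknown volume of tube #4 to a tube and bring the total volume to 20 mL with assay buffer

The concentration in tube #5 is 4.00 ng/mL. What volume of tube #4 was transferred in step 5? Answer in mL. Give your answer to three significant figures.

2.00 mL

Step 1: 200 μL brought to 2000 μL → factor 2000/200 = 10
Step 2: 500 μL brought to 50 mL → factor 50000/500 = 100
Step 3: 200 μL + 19.8 mL = 20000 μL total → factor 20000/200 = 100
Step 4: 2-fold → factor 2
Step 5: v brought to 20 mL → factor = 20 mL/v
Product of known-step factors = 2 × 10^5
Overall factor = 8.00 g/L / (4.00 ng/mL) = 2 × 10^6
Step-5 factor = 2 × 10^6 / 2 × 10^5 = 10
v = 20 mL / 10 = 2.00 mL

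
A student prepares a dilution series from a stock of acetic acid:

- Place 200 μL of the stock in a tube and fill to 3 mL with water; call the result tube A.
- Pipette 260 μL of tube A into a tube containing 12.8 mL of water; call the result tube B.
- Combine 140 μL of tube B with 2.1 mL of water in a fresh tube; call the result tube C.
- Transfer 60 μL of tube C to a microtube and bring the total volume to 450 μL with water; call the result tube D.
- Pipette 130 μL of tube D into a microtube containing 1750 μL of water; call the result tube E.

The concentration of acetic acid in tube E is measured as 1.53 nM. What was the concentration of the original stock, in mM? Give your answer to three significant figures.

2.00 mM

Step 1: 200 μL brought to 3 mL → factor 3000/200 = 15
Step 2: 260 μL + 12.8 mL = 13060 μL total → factor 13060/260 = 50.231
Step 3: 140 μL + 2.1 mL = 2240 μL total → factor 2240/140 = 16
Step 4: 60 μL brought to 450 μL → factor 450/60 = 7.5
Step 5: 130 μL + 1750 μL = 1880 μL total → factor 1880/130 = 14.462
Overall dilution factor = 15 × 50.231 × 16 × 7.5 × 14.462 = 1.3075 × 10^6
Stock = 1.53 nM × 1.3075 × 10^6 = 2.001 × 10^6 nM = 2.00 mM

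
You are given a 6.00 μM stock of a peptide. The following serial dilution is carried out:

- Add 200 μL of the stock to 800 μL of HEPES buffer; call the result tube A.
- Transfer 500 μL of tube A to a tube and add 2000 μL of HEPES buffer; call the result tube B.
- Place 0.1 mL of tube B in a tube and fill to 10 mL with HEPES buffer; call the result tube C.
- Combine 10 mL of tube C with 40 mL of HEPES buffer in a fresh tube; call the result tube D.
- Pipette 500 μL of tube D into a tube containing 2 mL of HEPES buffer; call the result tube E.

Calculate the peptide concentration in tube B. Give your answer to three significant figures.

0.240 μM

Step 1: 200 μL + 800 μL = 1000 μL total → factor 1000/200 = 5
Step 2: 500 μL + 2000 μL = 2500 μL total → factor 2500/500 = 5
Dilution factor through tube B = 5 × 5 = 25
[tube B] = 6.00 μM / 25 = 0.240 μM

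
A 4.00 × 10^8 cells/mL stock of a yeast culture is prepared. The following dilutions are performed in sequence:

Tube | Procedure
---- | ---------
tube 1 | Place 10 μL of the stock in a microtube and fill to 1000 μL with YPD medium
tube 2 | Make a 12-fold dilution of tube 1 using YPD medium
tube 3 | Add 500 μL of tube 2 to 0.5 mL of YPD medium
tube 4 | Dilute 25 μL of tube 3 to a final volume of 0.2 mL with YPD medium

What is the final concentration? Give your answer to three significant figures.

Step 1: 10 μL brought to 1000 μL → factor 1000/10 = 100
Step 2: 12-fold → factor 12
Step 3: 500 μL + 0.5 mL = 1000 μL total → factor 1000/500 = 2
Step 4: 25 μL brought to 0.2 mL → factor 200/25 = 8
Overall dilution factor = 100 × 12 × 2 × 8 = 19200
Final = 4.00 × 10^8 cells/mL / 19200 = 2.08 × 10^4 cells/mL

2.08 × 10^4 cells/mL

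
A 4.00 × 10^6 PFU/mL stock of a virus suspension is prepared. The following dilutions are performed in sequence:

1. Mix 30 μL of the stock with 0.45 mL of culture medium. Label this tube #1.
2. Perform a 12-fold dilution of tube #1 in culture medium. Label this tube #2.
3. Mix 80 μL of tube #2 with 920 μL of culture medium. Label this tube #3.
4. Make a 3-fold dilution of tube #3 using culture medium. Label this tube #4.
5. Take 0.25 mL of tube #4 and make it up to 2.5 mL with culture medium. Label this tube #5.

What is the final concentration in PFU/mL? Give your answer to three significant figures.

Step 1: 30 μL + 0.45 mL = 480 μL total → factor 480/30 = 16
Step 2: 12-fold → factor 12
Step 3: 80 μL + 920 μL = 1000 μL total → factor 1000/80 = 12.5
Step 4: 3-fold → factor 3
Step 5: 0.25 mL brought to 2.5 mL → factor 2.5/0.25 = 10
Overall dilution factor = 16 × 12 × 12.5 × 3 × 10 = 72000
Final = 4.00 × 10^6 PFU/mL / 72000 = 55.6 PFU/mL

55.6 PFU/mL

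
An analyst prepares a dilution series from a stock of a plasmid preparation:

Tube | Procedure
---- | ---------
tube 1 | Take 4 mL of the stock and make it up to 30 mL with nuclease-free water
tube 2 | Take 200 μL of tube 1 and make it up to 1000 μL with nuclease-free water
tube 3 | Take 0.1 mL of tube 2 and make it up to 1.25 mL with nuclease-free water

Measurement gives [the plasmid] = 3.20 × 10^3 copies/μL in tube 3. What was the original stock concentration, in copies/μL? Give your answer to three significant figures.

1.50 × 10^6 copies/μL

Step 1: 4 mL brought to 30 mL → factor 30/4 = 7.5
Step 2: 200 μL brought to 1000 μL → factor 1000/200 = 5
Step 3: 0.1 mL brought to 1.25 mL → factor 1.25/0.1 = 12.5
Overall dilution factor = 7.5 × 5 × 12.5 = 468.75
Stock = 3.20 × 10^3 copies/μL × 468.75 = 1.50 × 10^6 copies/μL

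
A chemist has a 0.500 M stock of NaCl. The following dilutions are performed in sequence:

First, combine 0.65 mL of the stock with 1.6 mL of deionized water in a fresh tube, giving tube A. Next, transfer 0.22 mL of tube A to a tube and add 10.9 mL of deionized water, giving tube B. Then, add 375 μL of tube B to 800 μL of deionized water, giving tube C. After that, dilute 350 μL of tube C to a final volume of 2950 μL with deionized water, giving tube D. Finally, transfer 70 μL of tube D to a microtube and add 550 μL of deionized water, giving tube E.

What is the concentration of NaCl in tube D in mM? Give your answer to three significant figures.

0.108 mM

Step 1: 0.65 mL + 1.6 mL = 2.25 mL total → factor 2.25/0.65 = 3.4615
Step 2: 0.22 mL + 10.9 mL = 11.12 mL total → factor 11.12/0.22 = 50.545
Step 3: 375 μL + 800 μL = 1175 μL total → factor 1175/375 = 3.1333
Step 4: 350 μL brought to 2950 μL → factor 2950/350 = 8.4286
Dilution factor through tube D = 3.4615 × 50.545 × 3.1333 × 8.4286 = 4620.7
[tube D] = 0.500 M / 4620.7 = 0.0001082 M = 0.108 mM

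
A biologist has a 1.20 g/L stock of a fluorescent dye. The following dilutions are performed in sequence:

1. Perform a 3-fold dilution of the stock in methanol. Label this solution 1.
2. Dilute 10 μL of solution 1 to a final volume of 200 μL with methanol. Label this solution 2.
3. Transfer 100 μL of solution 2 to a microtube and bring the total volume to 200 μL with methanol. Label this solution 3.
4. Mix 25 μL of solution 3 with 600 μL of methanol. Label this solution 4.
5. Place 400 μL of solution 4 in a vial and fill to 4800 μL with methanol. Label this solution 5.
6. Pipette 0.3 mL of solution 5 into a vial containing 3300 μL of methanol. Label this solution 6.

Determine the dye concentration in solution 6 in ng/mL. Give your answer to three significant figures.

2.78 ng/mL

Step 1: 3-fold → factor 3
Step 2: 10 μL brought to 200 μL → factor 200/10 = 20
Step 3: 100 μL brought to 200 μL → factor 200/100 = 2
Step 4: 25 μL + 600 μL = 625 μL total → factor 625/25 = 25
Step 5: 400 μL brought to 4800 μL → factor 4800/400 = 12
Step 6: 0.3 mL + 3300 μL = 3.6 mL total → factor 3.6/0.3 = 12
Overall dilution factor = 3 × 20 × 2 × 25 × 12 × 12 = 4.32 × 10^5
Final = 1.20 g/L / 4.32 × 10^5 = 2.778 × 10^-6 g/L = 2.78 ng/mL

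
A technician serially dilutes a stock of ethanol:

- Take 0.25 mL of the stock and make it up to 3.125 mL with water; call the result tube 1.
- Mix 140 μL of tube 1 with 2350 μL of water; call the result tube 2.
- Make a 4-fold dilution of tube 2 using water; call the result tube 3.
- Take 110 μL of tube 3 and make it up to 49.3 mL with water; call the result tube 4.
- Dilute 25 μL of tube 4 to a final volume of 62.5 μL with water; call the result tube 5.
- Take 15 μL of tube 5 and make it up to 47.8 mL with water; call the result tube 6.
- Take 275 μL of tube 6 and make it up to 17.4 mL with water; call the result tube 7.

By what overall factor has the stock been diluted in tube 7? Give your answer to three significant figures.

Step 1: 0.25 mL brought to 3.125 mL → factor 3.125/0.25 = 12.5
Step 2: 140 μL + 2350 μL = 2490 μL total → factor 2490/140 = 17.786
Step 3: 4-fold → factor 4
Step 4: 110 μL brought to 49.3 mL → factor 49300/110 = 448.18
Step 5: 25 μL brought to 62.5 μL → factor 62.5/25 = 2.5
Step 6: 15 μL brought to 47.8 mL → factor 47800/15 = 3186.7
Step 7: 275 μL brought to 17.4 mL → factor 17400/275 = 63.273
Overall dilution factor = 12.5 × 17.786 × 4 × 448.18 × 2.5 × 3186.7 × 63.273 = 2.009 × 10^11

2.01 × 10^11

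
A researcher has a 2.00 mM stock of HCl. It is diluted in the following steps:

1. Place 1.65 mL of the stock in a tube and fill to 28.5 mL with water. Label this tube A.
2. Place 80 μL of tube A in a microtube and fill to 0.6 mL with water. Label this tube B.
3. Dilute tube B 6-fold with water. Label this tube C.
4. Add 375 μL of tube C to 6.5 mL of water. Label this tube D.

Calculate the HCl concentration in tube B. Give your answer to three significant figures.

Step 1: 1.65 mL brought to 28.5 mL → factor 28.5/1.65 = 17.273
Step 2: 80 μL brought to 0.6 mL → factor 600/80 = 7.5
Dilution factor through tube B = 17.273 × 7.5 = 129.55
[tube B] = 2.00 mM / 129.55 = 0.0154 mM

0.0154 mM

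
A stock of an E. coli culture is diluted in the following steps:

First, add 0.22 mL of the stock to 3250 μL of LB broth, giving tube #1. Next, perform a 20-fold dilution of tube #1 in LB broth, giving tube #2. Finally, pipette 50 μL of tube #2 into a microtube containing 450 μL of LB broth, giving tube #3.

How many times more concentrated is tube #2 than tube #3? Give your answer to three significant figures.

Step 1: 0.22 mL + 3250 μL = 3.47 mL total → factor 3.47/0.22 = 15.773
Step 2: 20-fold → factor 20
Step 3: 50 μL + 450 μL = 500 μL total → factor 500/50 = 10
Dilution factor to tube #2 = 315.45; to tube #3 = 3154.5
[tube #2]/[tube #3] = (factor to tube #3)/(factor to tube #2) = 3154.5/315.45 = 10.0

10.0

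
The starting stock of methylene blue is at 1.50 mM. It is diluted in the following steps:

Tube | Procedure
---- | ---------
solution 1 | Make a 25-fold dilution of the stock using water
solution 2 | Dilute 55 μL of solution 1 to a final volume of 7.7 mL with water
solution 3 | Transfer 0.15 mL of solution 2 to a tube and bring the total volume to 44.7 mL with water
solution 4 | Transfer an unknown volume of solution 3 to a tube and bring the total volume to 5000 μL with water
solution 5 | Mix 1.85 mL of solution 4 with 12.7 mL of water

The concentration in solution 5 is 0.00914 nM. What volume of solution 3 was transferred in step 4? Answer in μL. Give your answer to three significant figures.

250 μL

Step 1: 25-fold → factor 25
Step 2: 55 μL brought to 7.7 mL → factor 7700/55 = 140
Step 3: 0.15 mL brought to 44.7 mL → factor 44.7/0.15 = 298
Step 4: v brought to 5000 μL → factor = 5000 μL/v
Step 5: 1.85 mL + 12.7 mL = 14.55 mL total → factor 14.55/1.85 = 7.8649
Product of known-step factors = 8.2031 × 10^6
Overall factor = 1.50 mM / (0.00914 nM) = 1.6411 × 10^8
Step-4 factor = 1.6411 × 10^8 / 8.2031 × 10^6 = 20.006
v = 5000 μL / 20.006 = 250 μL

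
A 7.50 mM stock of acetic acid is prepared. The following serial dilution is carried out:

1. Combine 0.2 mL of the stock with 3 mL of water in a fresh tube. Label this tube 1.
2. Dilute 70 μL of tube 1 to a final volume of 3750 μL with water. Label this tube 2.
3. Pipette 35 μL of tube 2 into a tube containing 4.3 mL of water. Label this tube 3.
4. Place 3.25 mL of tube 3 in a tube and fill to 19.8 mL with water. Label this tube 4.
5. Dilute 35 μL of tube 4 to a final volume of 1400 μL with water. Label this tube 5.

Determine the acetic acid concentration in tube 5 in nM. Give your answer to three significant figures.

Step 1: 0.2 mL + 3 mL = 3.2 mL total → factor 3.2/0.2 = 16
Step 2: 70 μL brought to 3750 μL → factor 3750/70 = 53.571
Step 3: 35 μL + 4.3 mL = 4335 μL total → factor 4335/35 = 123.86
Step 4: 3.25 mL brought to 19.8 mL → factor 19.8/3.25 = 6.0923
Step 5: 35 μL brought to 1400 μL → factor 1400/35 = 40
Overall dilution factor = 16 × 53.571 × 123.86 × 6.0923 × 40 = 2.5871 × 10^7
Final = 7.50 mM / 2.5871 × 10^7 = 2.899 × 10^-7 mM = 0.290 nM

0.290 nM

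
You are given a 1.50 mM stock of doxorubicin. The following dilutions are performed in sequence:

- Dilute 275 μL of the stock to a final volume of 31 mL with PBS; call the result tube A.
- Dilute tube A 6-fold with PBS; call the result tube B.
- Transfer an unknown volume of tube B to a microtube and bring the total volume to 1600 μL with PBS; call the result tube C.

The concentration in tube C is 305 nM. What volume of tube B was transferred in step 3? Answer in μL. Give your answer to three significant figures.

Step 1: 275 μL brought to 31 mL → factor 31000/275 = 112.73
Step 2: 6-fold → factor 6
Step 3: v brought to 1600 μL → factor = 1600 μL/v
Product of known-step factors = 676.36
Overall factor = 1.50 mM / (305 nM) = 4918
Step-3 factor = 4918 / 676.36 = 7.2713
v = 1600 μL / 7.2713 = 220 μL

220 μL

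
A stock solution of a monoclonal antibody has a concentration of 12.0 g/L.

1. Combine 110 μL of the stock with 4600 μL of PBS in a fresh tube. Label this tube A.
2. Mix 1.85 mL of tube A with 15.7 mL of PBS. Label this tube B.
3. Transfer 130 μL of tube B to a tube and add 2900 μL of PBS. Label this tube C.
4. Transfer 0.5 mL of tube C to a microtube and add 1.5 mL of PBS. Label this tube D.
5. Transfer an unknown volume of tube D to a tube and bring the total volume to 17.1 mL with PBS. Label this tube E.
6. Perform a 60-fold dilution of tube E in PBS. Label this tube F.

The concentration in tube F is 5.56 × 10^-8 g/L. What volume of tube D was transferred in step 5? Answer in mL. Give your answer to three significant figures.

Step 1: 110 μL + 4600 μL = 4710 μL total → factor 4710/110 = 42.818
Step 2: 1.85 mL + 15.7 mL = 17.55 mL total → factor 17.55/1.85 = 9.4865
Step 3: 130 μL + 2900 μL = 3030 μL total → factor 3030/130 = 23.308
Step 4: 0.5 mL + 1.5 mL = 2 mL total → factor 2/0.5 = 4
Step 5: v brought to 17.1 mL → factor = 17.1 mL/v
Step 6: 60-fold → factor 60
Product of known-step factors = 2.2722 × 10^6
Overall factor = 12.0 g/L / (5.56 × 10^-8 g/L) = 2.1583 × 10^8
Step-5 factor = 2.1583 × 10^8 / 2.2722 × 10^6 = 94.987
v = 17.1 mL / 94.987 = 0.180 mL

0.180 mL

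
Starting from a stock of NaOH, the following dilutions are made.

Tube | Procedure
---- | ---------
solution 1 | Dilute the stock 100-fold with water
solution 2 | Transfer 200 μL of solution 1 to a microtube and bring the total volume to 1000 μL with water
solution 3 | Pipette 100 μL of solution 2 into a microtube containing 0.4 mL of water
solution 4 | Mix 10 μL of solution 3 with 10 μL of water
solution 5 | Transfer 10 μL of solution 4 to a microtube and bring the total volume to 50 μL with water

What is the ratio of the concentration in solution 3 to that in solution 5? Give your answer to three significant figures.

10.0

Step 1: 100-fold → factor 100
Step 2: 200 μL brought to 1000 μL → factor 1000/200 = 5
Step 3: 100 μL + 0.4 mL = 500 μL total → factor 500/100 = 5
Step 4: 10 μL + 10 μL = 20 μL total → factor 20/10 = 2
Step 5: 10 μL brought to 50 μL → factor 50/10 = 5
Dilution factor to solution 3 = 2500; to solution 5 = 25000
[solution 3]/[solution 5] = (factor to solution 5)/(factor to solution 3) = 25000/2500 = 10.0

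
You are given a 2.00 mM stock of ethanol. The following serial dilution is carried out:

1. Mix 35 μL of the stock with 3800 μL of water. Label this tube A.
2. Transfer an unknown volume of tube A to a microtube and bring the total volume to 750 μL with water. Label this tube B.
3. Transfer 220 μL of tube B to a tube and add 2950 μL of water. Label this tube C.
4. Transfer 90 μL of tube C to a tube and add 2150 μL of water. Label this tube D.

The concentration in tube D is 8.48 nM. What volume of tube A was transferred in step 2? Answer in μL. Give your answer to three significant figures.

125 μL

Step 1: 35 μL + 3800 μL = 3835 μL total → factor 3835/35 = 109.57
Step 2: v brought to 750 μL → factor = 750 μL/v
Step 3: 220 μL + 2950 μL = 3170 μL total → factor 3170/220 = 14.409
Step 4: 90 μL + 2150 μL = 2240 μL total → factor 2240/90 = 24.889
Product of known-step factors = 39295
Overall factor = 2.00 mM / (8.48 nM) = 2.3585 × 10^5
Step-2 factor = 2.3585 × 10^5 / 39295 = 6.002
v = 750 μL / 6.002 = 125 μL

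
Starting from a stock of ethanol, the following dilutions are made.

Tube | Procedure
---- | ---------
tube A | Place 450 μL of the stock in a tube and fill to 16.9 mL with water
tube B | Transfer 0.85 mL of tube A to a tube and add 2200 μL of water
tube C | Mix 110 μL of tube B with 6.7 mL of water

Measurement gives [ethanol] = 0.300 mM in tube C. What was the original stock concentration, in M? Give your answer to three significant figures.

2.50 M

Step 1: 450 μL brought to 16.9 mL → factor 16900/450 = 37.556
Step 2: 0.85 mL + 2200 μL = 3.05 mL total → factor 3.05/0.85 = 3.5882
Step 3: 110 μL + 6.7 mL = 6810 μL total → factor 6810/110 = 61.909
Overall dilution factor = 37.556 × 3.5882 × 61.909 = 8342.8
Stock = 0.300 mM × 8342.8 = 2503 mM = 2.50 M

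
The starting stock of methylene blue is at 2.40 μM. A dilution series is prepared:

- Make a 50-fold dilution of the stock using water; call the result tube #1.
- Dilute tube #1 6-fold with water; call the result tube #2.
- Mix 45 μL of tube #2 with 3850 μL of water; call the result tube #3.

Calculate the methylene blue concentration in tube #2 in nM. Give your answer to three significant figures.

Step 1: 50-fold → factor 50
Step 2: 6-fold → factor 6
Dilution factor through tube #2 = 50 × 6 = 300
[tube #2] = 2.40 μM / 300 = 0.008000 μM = 8.00 nM

8.00 nM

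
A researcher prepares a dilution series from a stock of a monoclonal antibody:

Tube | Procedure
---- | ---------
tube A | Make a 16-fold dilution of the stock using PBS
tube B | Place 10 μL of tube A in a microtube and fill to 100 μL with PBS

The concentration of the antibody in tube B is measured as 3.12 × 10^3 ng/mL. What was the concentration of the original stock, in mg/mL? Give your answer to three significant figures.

0.499 mg/mL

Step 1: 16-fold → factor 16
Step 2: 10 μL brought to 100 μL → factor 100/10 = 10
Overall dilution factor = 16 × 10 = 160
Stock = 3.12 × 10^3 ng/mL × 160 = 4.992 × 10^5 ng/mL = 0.499 mg/mL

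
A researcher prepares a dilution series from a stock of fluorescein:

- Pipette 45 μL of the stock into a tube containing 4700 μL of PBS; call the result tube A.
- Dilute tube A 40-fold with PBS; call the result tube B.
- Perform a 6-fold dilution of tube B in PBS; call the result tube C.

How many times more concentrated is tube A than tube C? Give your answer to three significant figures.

Step 1: 45 μL + 4700 μL = 4745 μL total → factor 4745/45 = 105.44
Step 2: 40-fold → factor 40
Step 3: 6-fold → factor 6
Dilution factor to tube A = 105.44; to tube C = 25307
[tube A]/[tube C] = (factor to tube C)/(factor to tube A) = 25307/105.44 = 240

240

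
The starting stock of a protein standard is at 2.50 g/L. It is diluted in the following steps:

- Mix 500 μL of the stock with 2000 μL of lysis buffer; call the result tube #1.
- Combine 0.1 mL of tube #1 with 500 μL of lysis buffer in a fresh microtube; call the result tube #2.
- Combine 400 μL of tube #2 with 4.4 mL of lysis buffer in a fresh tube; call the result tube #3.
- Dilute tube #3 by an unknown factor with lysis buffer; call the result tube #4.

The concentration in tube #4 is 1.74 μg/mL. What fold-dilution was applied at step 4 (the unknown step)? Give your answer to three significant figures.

Step 1: 500 μL + 2000 μL = 2500 μL total → factor 2500/500 = 5
Step 2: 0.1 mL + 500 μL = 0.6 mL total → factor 0.6/0.1 = 6
Step 3: 400 μL + 4.4 mL = 4800 μL total → factor 4800/400 = 12
Step 4: unknown factor x
Product of known-step factors = 360
Overall factor = 2.50 g/L / (1.74 μg/mL) = 1436.8
x = 1436.8 / 360 = 3.99

3.99-fold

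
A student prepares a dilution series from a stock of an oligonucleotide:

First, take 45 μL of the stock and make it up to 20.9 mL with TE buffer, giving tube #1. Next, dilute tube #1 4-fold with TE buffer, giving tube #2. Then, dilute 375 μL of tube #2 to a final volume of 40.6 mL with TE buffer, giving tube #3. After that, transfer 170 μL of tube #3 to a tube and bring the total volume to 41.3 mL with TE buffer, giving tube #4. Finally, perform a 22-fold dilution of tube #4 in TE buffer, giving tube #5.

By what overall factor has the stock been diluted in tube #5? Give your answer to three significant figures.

Step 1: 45 μL brought to 20.9 mL → factor 20900/45 = 464.44
Step 2: 4-fold → factor 4
Step 3: 375 μL brought to 40.6 mL → factor 40600/375 = 108.27
Step 4: 170 μL brought to 41.3 mL → factor 41300/170 = 242.94
Step 5: 22-fold → factor 22
Overall dilution factor = 464.44 × 4 × 108.27 × 242.94 × 22 = 1.075 × 10^9

1.08 × 10^9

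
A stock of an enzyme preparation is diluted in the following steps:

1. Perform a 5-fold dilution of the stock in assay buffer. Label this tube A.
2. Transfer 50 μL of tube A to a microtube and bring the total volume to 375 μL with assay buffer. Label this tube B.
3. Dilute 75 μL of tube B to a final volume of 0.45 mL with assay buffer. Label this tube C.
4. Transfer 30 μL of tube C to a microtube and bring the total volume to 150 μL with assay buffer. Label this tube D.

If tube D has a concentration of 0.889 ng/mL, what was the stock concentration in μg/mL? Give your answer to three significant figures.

1.00 μg/mL

Step 1: 5-fold → factor 5
Step 2: 50 μL brought to 375 μL → factor 375/50 = 7.5
Step 3: 75 μL brought to 0.45 mL → factor 450/75 = 6
Step 4: 30 μL brought to 150 μL → factor 150/30 = 5
Overall dilution factor = 5 × 7.5 × 6 × 5 = 1125
Stock = 0.889 ng/mL × 1125 = 1000 ng/mL = 1.00 μg/mL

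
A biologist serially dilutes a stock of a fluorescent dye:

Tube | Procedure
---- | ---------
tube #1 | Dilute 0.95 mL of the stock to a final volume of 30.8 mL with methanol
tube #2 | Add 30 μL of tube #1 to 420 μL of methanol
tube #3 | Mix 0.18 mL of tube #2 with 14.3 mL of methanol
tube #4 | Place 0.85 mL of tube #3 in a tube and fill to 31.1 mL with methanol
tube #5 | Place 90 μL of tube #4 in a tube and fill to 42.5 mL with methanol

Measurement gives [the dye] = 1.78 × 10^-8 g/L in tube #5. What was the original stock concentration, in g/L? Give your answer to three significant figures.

Step 1: 0.95 mL brought to 30.8 mL → factor 30.8/0.95 = 32.421
Step 2: 30 μL + 420 μL = 450 μL total → factor 450/30 = 15
Step 3: 0.18 mL + 14.3 mL = 14.48 mL total → factor 14.48/0.18 = 80.444
Step 4: 0.85 mL brought to 31.1 mL → factor 31.1/0.85 = 36.588
Step 5: 90 μL brought to 42.5 mL → factor 42500/90 = 472.22
Overall dilution factor = 32.421 × 15 × 80.444 × 36.588 × 472.22 = 6.7593 × 10^8
Stock = 1.78 × 10^-8 g/L × 6.7593 × 10^8 = 12.0 g/L

12.0 g/L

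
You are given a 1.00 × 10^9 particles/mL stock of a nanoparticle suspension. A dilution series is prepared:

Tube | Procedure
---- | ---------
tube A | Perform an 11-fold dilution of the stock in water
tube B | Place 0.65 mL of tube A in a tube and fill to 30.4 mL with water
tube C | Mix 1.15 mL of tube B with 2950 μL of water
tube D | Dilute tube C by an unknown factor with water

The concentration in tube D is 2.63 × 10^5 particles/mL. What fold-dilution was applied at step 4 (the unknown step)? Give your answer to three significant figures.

2.07-fold

Step 1: 11-fold → factor 11
Step 2: 0.65 mL brought to 30.4 mL → factor 30.4/0.65 = 46.769
Step 3: 1.15 mL + 2950 μL = 4.1 mL total → factor 4.1/1.15 = 3.5652
Step 4: unknown factor x
Product of known-step factors = 1834.2
Overall factor = 1.00 × 10^9 particles/mL / (2.63 × 10^5 particles/mL) = 3802.3
x = 3802.3 / 1834.2 = 2.07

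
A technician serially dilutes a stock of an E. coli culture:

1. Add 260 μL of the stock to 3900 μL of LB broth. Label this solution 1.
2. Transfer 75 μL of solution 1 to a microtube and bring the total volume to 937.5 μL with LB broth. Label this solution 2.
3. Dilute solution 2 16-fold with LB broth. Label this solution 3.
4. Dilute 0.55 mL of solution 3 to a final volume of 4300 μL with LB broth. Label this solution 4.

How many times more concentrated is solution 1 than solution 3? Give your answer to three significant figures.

200

Step 1: 260 μL + 3900 μL = 4160 μL total → factor 4160/260 = 16
Step 2: 75 μL brought to 937.5 μL → factor 937.5/75 = 12.5
Step 3: 16-fold → factor 16
Dilution factor to solution 1 = 16; to solution 3 = 3200
[solution 1]/[solution 3] = (factor to solution 3)/(factor to solution 1) = 3200/16 = 200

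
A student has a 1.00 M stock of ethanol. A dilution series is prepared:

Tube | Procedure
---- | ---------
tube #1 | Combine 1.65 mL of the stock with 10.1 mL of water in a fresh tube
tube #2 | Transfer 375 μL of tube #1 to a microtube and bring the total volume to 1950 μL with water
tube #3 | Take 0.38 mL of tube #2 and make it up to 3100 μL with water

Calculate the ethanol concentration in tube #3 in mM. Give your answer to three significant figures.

3.31 mM

Step 1: 1.65 mL + 10.1 mL = 11.75 mL total → factor 11.75/1.65 = 7.1212
Step 2: 375 μL brought to 1950 μL → factor 1950/375 = 5.2
Step 3: 0.38 mL brought to 3100 μL → factor 3.1/0.38 = 8.1579
Dilution factor through tube #3 = 7.1212 × 5.2 × 8.1579 = 302.09
[tube #3] = 1.00 M / 302.09 = 0.003310 M = 3.31 mM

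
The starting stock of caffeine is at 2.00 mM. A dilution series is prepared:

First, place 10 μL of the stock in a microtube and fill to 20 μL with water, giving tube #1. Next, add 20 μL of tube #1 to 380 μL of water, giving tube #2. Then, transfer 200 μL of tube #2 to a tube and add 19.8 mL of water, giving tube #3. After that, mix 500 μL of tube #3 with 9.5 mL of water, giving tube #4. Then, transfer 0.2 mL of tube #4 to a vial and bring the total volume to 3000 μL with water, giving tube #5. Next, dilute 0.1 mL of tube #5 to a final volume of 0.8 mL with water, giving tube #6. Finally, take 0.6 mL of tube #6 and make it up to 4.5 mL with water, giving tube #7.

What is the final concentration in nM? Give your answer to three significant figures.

0.0278 nM

Step 1: 10 μL brought to 20 μL → factor 20/10 = 2
Step 2: 20 μL + 380 μL = 400 μL total → factor 400/20 = 20
Step 3: 200 μL + 19.8 mL = 20000 μL total → factor 20000/200 = 100
Step 4: 500 μL + 9.5 mL = 10000 μL total → factor 10000/500 = 20
Step 5: 0.2 mL brought to 3000 μL → factor 3/0.2 = 15
Step 6: 0.1 mL brought to 0.8 mL → factor 0.8/0.1 = 8
Step 7: 0.6 mL brought to 4.5 mL → factor 4.5/0.6 = 7.5
Overall dilution factor = 2 × 20 × 100 × 20 × 15 × 8 × 7.5 = 7.2 × 10^7
Final = 2.00 mM / 7.2 × 10^7 = 2.778 × 10^-8 mM = 0.0278 nM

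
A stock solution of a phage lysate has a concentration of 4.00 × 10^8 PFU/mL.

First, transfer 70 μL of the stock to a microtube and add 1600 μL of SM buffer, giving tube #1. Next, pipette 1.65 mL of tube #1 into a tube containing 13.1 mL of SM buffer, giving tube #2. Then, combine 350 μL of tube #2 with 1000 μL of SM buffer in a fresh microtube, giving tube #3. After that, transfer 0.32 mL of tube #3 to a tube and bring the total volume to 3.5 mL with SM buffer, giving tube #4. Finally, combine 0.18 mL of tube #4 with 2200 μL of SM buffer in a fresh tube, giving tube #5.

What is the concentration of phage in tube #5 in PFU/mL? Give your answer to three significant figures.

Step 1: 70 μL + 1600 μL = 1670 μL total → factor 1670/70 = 23.857
Step 2: 1.65 mL + 13.1 mL = 14.75 mL total → factor 14.75/1.65 = 8.9394
Step 3: 350 μL + 1000 μL = 1350 μL total → factor 1350/350 = 3.8571
Step 4: 0.32 mL brought to 3.5 mL → factor 3.5/0.32 = 10.938
Step 5: 0.18 mL + 2200 μL = 2.38 mL total → factor 2.38/0.18 = 13.222
Overall dilution factor = 23.857 × 8.9394 × 3.8571 × 10.938 × 13.222 = 1.1896 × 10^5
Final = 4.00 × 10^8 PFU/mL / 1.1896 × 10^5 = 3.36 × 10^3 PFU/mL

3.36 × 10^3 PFU/mL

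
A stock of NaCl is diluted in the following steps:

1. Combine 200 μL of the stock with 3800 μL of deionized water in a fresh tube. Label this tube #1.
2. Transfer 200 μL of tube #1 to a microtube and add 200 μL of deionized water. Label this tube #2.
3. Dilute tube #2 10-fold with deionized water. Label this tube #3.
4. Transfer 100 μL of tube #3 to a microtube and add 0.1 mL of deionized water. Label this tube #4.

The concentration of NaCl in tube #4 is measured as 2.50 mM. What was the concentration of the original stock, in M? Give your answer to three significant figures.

Step 1: 200 μL + 3800 μL = 4000 μL total → factor 4000/200 = 20
Step 2: 200 μL + 200 μL = 400 μL total → factor 400/200 = 2
Step 3: 10-fold → factor 10
Step 4: 100 μL + 0.1 mL = 200 μL total → factor 200/100 = 2
Overall dilution factor = 20 × 2 × 10 × 2 = 800
Stock = 2.50 mM × 800 = 2000 mM = 2.00 M

2.00 M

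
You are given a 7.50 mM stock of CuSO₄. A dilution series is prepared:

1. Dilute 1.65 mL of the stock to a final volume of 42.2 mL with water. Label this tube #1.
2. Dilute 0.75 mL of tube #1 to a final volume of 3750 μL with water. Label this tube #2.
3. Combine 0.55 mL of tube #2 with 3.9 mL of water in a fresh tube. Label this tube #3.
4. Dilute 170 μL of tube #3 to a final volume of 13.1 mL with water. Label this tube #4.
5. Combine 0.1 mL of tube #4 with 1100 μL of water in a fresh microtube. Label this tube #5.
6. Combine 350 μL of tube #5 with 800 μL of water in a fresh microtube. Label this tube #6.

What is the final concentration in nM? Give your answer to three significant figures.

2.39 nM

Step 1: 1.65 mL brought to 42.2 mL → factor 42.2/1.65 = 25.576
Step 2: 0.75 mL brought to 3750 μL → factor 3.75/0.75 = 5
Step 3: 0.55 mL + 3.9 mL = 4.45 mL total → factor 4.45/0.55 = 8.0909
Step 4: 170 μL brought to 13.1 mL → factor 13100/170 = 77.059
Step 5: 0.1 mL + 1100 μL = 1.2 mL total → factor 1.2/0.1 = 12
Step 6: 350 μL + 800 μL = 1150 μL total → factor 1150/350 = 3.2857
Overall dilution factor = 25.576 × 5 × 8.0909 × 77.059 × 12 × 3.2857 = 3.1436 × 10^6
Final = 7.50 mM / 3.1436 × 10^6 = 2.386 × 10^-6 mM = 2.39 nM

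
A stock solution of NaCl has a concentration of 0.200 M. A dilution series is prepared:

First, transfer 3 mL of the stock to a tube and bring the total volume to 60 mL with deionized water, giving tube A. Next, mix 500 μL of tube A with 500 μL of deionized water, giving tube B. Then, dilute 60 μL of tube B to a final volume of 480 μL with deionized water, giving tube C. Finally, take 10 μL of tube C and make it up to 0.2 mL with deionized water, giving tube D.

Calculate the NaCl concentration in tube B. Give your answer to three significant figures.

Step 1: 3 mL brought to 60 mL → factor 60/3 = 20
Step 2: 500 μL + 500 μL = 1000 μL total → factor 1000/500 = 2
Dilution factor through tube B = 20 × 2 = 40
[tube B] = 0.200 M / 40 = 0.00500 M

0.00500 M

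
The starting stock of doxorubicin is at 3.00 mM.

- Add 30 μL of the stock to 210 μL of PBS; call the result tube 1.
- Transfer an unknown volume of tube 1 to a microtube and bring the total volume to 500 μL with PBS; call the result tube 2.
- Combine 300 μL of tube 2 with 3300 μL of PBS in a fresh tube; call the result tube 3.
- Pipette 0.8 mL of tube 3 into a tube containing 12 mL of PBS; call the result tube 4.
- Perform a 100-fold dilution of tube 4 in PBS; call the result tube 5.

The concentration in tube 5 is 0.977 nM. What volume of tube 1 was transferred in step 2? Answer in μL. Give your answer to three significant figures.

25.0 μL

Step 1: 30 μL + 210 μL = 240 μL total → factor 240/30 = 8
Step 2: v brought to 500 μL → factor = 500 μL/v
Step 3: 300 μL + 3300 μL = 3600 μL total → factor 3600/300 = 12
Step 4: 0.8 mL + 12 mL = 12.8 mL total → factor 12.8/0.8 = 16
Step 5: 100-fold → factor 100
Product of known-step factors = 1.536 × 10^5
Overall factor = 3.00 mM / (0.977 nM) = 3.0706 × 10^6
Step-2 factor = 3.0706 × 10^6 / 1.536 × 10^5 = 19.991
v = 500 μL / 19.991 = 25.0 μL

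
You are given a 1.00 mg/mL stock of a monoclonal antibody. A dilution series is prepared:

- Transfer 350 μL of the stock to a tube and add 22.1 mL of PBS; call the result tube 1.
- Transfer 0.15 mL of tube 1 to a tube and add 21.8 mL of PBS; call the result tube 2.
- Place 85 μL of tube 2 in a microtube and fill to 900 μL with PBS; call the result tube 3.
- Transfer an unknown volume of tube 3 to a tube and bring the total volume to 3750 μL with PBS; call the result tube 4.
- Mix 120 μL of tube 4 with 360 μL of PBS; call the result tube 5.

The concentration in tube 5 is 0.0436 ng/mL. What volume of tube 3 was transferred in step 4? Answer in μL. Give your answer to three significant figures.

Step 1: 350 μL + 22.1 mL = 22450 μL total → factor 22450/350 = 64.143
Step 2: 0.15 mL + 21.8 mL = 21.95 mL total → factor 21.95/0.15 = 146.33
Step 3: 85 μL brought to 900 μL → factor 900/85 = 10.588
Step 4: v brought to 3750 μL → factor = 3750 μL/v
Step 5: 120 μL + 360 μL = 480 μL total → factor 480/120 = 4
Product of known-step factors = 3.9753 × 10^5
Overall factor = 1.00 mg/mL / (0.0436 ng/mL) = 2.2936 × 10^7
Step-4 factor = 2.2936 × 10^7 / 3.9753 × 10^5 = 57.695
v = 3750 μL / 57.695 = 65.0 μL

65.0 μL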